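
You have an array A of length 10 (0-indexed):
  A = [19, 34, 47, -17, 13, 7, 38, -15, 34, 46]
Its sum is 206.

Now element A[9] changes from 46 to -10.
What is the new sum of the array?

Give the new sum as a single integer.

Answer: 150

Derivation:
Old value at index 9: 46
New value at index 9: -10
Delta = -10 - 46 = -56
New sum = old_sum + delta = 206 + (-56) = 150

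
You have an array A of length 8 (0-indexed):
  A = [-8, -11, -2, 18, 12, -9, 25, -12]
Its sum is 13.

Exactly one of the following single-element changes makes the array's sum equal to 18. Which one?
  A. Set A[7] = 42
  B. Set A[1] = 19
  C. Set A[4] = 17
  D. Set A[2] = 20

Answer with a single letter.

Answer: C

Derivation:
Option A: A[7] -12->42, delta=54, new_sum=13+(54)=67
Option B: A[1] -11->19, delta=30, new_sum=13+(30)=43
Option C: A[4] 12->17, delta=5, new_sum=13+(5)=18 <-- matches target
Option D: A[2] -2->20, delta=22, new_sum=13+(22)=35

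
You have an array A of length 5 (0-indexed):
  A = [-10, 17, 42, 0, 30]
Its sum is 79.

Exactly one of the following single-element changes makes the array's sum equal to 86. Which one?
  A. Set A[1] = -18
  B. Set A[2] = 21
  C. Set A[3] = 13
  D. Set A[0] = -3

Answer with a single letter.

Answer: D

Derivation:
Option A: A[1] 17->-18, delta=-35, new_sum=79+(-35)=44
Option B: A[2] 42->21, delta=-21, new_sum=79+(-21)=58
Option C: A[3] 0->13, delta=13, new_sum=79+(13)=92
Option D: A[0] -10->-3, delta=7, new_sum=79+(7)=86 <-- matches target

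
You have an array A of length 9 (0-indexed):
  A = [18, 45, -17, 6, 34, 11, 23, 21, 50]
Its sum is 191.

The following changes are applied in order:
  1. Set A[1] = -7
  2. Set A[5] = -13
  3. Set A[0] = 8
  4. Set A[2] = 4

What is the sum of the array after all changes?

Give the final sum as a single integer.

Answer: 126

Derivation:
Initial sum: 191
Change 1: A[1] 45 -> -7, delta = -52, sum = 139
Change 2: A[5] 11 -> -13, delta = -24, sum = 115
Change 3: A[0] 18 -> 8, delta = -10, sum = 105
Change 4: A[2] -17 -> 4, delta = 21, sum = 126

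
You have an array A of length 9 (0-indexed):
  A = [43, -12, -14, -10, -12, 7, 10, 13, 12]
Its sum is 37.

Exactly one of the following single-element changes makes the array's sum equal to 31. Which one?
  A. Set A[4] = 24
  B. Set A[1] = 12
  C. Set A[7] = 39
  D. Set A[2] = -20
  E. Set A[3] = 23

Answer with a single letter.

Answer: D

Derivation:
Option A: A[4] -12->24, delta=36, new_sum=37+(36)=73
Option B: A[1] -12->12, delta=24, new_sum=37+(24)=61
Option C: A[7] 13->39, delta=26, new_sum=37+(26)=63
Option D: A[2] -14->-20, delta=-6, new_sum=37+(-6)=31 <-- matches target
Option E: A[3] -10->23, delta=33, new_sum=37+(33)=70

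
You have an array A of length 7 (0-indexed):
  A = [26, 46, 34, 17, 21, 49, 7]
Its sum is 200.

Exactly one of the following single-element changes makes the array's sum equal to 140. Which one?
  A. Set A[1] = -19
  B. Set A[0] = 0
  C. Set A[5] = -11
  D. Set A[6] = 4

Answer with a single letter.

Option A: A[1] 46->-19, delta=-65, new_sum=200+(-65)=135
Option B: A[0] 26->0, delta=-26, new_sum=200+(-26)=174
Option C: A[5] 49->-11, delta=-60, new_sum=200+(-60)=140 <-- matches target
Option D: A[6] 7->4, delta=-3, new_sum=200+(-3)=197

Answer: C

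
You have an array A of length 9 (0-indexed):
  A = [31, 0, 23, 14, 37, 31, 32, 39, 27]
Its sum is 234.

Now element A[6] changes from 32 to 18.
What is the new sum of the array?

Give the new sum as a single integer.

Answer: 220

Derivation:
Old value at index 6: 32
New value at index 6: 18
Delta = 18 - 32 = -14
New sum = old_sum + delta = 234 + (-14) = 220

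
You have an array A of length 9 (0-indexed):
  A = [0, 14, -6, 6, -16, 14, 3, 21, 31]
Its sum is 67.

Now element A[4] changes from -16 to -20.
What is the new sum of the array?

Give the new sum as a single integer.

Answer: 63

Derivation:
Old value at index 4: -16
New value at index 4: -20
Delta = -20 - -16 = -4
New sum = old_sum + delta = 67 + (-4) = 63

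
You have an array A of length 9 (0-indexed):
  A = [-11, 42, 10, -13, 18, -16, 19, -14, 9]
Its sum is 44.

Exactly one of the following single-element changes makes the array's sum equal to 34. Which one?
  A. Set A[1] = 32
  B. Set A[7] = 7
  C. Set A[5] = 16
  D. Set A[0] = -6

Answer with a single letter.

Option A: A[1] 42->32, delta=-10, new_sum=44+(-10)=34 <-- matches target
Option B: A[7] -14->7, delta=21, new_sum=44+(21)=65
Option C: A[5] -16->16, delta=32, new_sum=44+(32)=76
Option D: A[0] -11->-6, delta=5, new_sum=44+(5)=49

Answer: A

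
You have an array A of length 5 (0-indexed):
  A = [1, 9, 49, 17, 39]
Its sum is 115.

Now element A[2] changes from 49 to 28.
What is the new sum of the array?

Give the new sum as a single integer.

Answer: 94

Derivation:
Old value at index 2: 49
New value at index 2: 28
Delta = 28 - 49 = -21
New sum = old_sum + delta = 115 + (-21) = 94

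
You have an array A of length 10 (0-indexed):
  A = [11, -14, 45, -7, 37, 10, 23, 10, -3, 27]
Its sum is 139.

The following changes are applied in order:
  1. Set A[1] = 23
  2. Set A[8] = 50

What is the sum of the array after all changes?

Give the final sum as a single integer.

Answer: 229

Derivation:
Initial sum: 139
Change 1: A[1] -14 -> 23, delta = 37, sum = 176
Change 2: A[8] -3 -> 50, delta = 53, sum = 229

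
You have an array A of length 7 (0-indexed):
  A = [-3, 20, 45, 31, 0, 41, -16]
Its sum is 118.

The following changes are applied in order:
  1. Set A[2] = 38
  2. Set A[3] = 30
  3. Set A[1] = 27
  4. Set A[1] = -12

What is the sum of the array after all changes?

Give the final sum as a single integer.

Initial sum: 118
Change 1: A[2] 45 -> 38, delta = -7, sum = 111
Change 2: A[3] 31 -> 30, delta = -1, sum = 110
Change 3: A[1] 20 -> 27, delta = 7, sum = 117
Change 4: A[1] 27 -> -12, delta = -39, sum = 78

Answer: 78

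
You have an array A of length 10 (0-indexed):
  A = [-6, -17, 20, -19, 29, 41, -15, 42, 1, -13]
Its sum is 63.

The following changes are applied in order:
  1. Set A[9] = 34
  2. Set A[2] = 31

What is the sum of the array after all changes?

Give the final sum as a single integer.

Initial sum: 63
Change 1: A[9] -13 -> 34, delta = 47, sum = 110
Change 2: A[2] 20 -> 31, delta = 11, sum = 121

Answer: 121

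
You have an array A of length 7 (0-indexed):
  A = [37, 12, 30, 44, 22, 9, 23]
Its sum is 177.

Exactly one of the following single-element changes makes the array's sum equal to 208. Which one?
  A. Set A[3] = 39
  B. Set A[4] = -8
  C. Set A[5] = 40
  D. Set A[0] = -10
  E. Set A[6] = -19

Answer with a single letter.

Option A: A[3] 44->39, delta=-5, new_sum=177+(-5)=172
Option B: A[4] 22->-8, delta=-30, new_sum=177+(-30)=147
Option C: A[5] 9->40, delta=31, new_sum=177+(31)=208 <-- matches target
Option D: A[0] 37->-10, delta=-47, new_sum=177+(-47)=130
Option E: A[6] 23->-19, delta=-42, new_sum=177+(-42)=135

Answer: C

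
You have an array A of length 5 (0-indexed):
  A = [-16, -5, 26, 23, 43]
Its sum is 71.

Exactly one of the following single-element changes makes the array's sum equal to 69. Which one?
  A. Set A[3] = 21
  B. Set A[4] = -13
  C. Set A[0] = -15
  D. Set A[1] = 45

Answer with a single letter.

Option A: A[3] 23->21, delta=-2, new_sum=71+(-2)=69 <-- matches target
Option B: A[4] 43->-13, delta=-56, new_sum=71+(-56)=15
Option C: A[0] -16->-15, delta=1, new_sum=71+(1)=72
Option D: A[1] -5->45, delta=50, new_sum=71+(50)=121

Answer: A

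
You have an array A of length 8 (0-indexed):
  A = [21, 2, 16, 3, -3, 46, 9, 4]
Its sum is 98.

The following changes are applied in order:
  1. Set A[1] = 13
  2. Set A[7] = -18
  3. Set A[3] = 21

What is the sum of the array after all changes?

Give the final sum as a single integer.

Answer: 105

Derivation:
Initial sum: 98
Change 1: A[1] 2 -> 13, delta = 11, sum = 109
Change 2: A[7] 4 -> -18, delta = -22, sum = 87
Change 3: A[3] 3 -> 21, delta = 18, sum = 105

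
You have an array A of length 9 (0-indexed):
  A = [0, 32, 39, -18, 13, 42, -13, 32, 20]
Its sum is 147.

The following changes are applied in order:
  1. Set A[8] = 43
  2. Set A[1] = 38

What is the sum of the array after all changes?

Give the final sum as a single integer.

Answer: 176

Derivation:
Initial sum: 147
Change 1: A[8] 20 -> 43, delta = 23, sum = 170
Change 2: A[1] 32 -> 38, delta = 6, sum = 176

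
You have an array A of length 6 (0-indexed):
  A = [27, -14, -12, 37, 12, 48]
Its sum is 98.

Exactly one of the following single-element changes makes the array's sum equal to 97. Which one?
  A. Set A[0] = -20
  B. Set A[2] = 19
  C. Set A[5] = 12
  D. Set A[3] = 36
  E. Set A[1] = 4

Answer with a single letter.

Option A: A[0] 27->-20, delta=-47, new_sum=98+(-47)=51
Option B: A[2] -12->19, delta=31, new_sum=98+(31)=129
Option C: A[5] 48->12, delta=-36, new_sum=98+(-36)=62
Option D: A[3] 37->36, delta=-1, new_sum=98+(-1)=97 <-- matches target
Option E: A[1] -14->4, delta=18, new_sum=98+(18)=116

Answer: D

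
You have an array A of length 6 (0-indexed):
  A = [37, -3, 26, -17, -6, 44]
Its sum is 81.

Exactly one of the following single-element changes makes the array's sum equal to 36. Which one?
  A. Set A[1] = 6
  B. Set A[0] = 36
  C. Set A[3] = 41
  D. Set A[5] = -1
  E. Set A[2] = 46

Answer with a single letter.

Option A: A[1] -3->6, delta=9, new_sum=81+(9)=90
Option B: A[0] 37->36, delta=-1, new_sum=81+(-1)=80
Option C: A[3] -17->41, delta=58, new_sum=81+(58)=139
Option D: A[5] 44->-1, delta=-45, new_sum=81+(-45)=36 <-- matches target
Option E: A[2] 26->46, delta=20, new_sum=81+(20)=101

Answer: D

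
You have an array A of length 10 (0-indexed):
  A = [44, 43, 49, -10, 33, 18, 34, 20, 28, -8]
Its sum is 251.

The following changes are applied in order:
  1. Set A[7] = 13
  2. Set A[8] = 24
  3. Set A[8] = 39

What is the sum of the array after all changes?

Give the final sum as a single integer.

Initial sum: 251
Change 1: A[7] 20 -> 13, delta = -7, sum = 244
Change 2: A[8] 28 -> 24, delta = -4, sum = 240
Change 3: A[8] 24 -> 39, delta = 15, sum = 255

Answer: 255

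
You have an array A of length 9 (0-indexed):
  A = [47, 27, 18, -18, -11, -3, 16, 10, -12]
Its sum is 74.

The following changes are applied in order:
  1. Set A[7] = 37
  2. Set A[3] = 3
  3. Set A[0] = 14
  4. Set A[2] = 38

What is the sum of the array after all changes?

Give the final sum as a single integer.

Answer: 109

Derivation:
Initial sum: 74
Change 1: A[7] 10 -> 37, delta = 27, sum = 101
Change 2: A[3] -18 -> 3, delta = 21, sum = 122
Change 3: A[0] 47 -> 14, delta = -33, sum = 89
Change 4: A[2] 18 -> 38, delta = 20, sum = 109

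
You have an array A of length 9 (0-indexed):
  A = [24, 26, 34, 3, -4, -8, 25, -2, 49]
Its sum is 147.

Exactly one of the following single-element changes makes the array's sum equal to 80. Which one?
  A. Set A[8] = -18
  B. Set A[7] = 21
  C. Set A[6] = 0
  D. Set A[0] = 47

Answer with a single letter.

Option A: A[8] 49->-18, delta=-67, new_sum=147+(-67)=80 <-- matches target
Option B: A[7] -2->21, delta=23, new_sum=147+(23)=170
Option C: A[6] 25->0, delta=-25, new_sum=147+(-25)=122
Option D: A[0] 24->47, delta=23, new_sum=147+(23)=170

Answer: A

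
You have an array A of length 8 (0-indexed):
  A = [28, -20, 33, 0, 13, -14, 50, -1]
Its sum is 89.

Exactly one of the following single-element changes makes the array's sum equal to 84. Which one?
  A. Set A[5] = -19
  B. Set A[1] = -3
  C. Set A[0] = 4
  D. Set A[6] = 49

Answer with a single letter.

Option A: A[5] -14->-19, delta=-5, new_sum=89+(-5)=84 <-- matches target
Option B: A[1] -20->-3, delta=17, new_sum=89+(17)=106
Option C: A[0] 28->4, delta=-24, new_sum=89+(-24)=65
Option D: A[6] 50->49, delta=-1, new_sum=89+(-1)=88

Answer: A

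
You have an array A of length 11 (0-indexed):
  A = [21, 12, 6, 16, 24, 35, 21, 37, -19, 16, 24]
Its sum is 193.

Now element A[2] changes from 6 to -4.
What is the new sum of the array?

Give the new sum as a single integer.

Old value at index 2: 6
New value at index 2: -4
Delta = -4 - 6 = -10
New sum = old_sum + delta = 193 + (-10) = 183

Answer: 183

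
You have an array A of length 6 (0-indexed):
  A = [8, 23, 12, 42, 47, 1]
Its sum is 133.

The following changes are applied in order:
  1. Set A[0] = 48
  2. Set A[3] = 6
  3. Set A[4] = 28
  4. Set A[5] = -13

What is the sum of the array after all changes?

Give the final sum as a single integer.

Initial sum: 133
Change 1: A[0] 8 -> 48, delta = 40, sum = 173
Change 2: A[3] 42 -> 6, delta = -36, sum = 137
Change 3: A[4] 47 -> 28, delta = -19, sum = 118
Change 4: A[5] 1 -> -13, delta = -14, sum = 104

Answer: 104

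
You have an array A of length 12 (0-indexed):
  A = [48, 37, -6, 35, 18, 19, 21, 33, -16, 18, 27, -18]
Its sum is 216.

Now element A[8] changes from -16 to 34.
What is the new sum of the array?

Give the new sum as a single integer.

Answer: 266

Derivation:
Old value at index 8: -16
New value at index 8: 34
Delta = 34 - -16 = 50
New sum = old_sum + delta = 216 + (50) = 266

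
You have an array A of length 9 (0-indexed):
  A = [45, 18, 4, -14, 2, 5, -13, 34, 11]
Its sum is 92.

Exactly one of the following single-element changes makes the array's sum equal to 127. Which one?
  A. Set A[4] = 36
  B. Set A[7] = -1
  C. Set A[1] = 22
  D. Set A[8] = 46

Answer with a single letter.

Option A: A[4] 2->36, delta=34, new_sum=92+(34)=126
Option B: A[7] 34->-1, delta=-35, new_sum=92+(-35)=57
Option C: A[1] 18->22, delta=4, new_sum=92+(4)=96
Option D: A[8] 11->46, delta=35, new_sum=92+(35)=127 <-- matches target

Answer: D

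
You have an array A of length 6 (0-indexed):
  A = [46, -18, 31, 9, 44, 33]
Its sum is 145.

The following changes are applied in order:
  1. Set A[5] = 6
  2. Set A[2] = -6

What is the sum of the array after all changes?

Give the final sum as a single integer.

Answer: 81

Derivation:
Initial sum: 145
Change 1: A[5] 33 -> 6, delta = -27, sum = 118
Change 2: A[2] 31 -> -6, delta = -37, sum = 81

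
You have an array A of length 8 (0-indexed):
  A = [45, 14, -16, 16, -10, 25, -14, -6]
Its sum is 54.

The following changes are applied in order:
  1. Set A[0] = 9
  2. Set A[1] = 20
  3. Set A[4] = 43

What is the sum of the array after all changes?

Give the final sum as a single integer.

Answer: 77

Derivation:
Initial sum: 54
Change 1: A[0] 45 -> 9, delta = -36, sum = 18
Change 2: A[1] 14 -> 20, delta = 6, sum = 24
Change 3: A[4] -10 -> 43, delta = 53, sum = 77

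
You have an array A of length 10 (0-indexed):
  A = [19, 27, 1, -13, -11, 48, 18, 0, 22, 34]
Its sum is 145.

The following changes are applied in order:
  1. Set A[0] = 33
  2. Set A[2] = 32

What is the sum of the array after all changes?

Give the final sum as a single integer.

Answer: 190

Derivation:
Initial sum: 145
Change 1: A[0] 19 -> 33, delta = 14, sum = 159
Change 2: A[2] 1 -> 32, delta = 31, sum = 190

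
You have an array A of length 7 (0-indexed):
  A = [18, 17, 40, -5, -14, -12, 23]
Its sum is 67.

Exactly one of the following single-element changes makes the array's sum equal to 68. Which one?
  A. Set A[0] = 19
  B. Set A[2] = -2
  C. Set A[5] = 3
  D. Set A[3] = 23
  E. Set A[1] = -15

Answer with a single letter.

Option A: A[0] 18->19, delta=1, new_sum=67+(1)=68 <-- matches target
Option B: A[2] 40->-2, delta=-42, new_sum=67+(-42)=25
Option C: A[5] -12->3, delta=15, new_sum=67+(15)=82
Option D: A[3] -5->23, delta=28, new_sum=67+(28)=95
Option E: A[1] 17->-15, delta=-32, new_sum=67+(-32)=35

Answer: A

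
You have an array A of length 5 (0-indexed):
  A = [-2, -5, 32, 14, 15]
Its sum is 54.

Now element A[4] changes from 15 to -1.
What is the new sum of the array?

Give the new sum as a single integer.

Answer: 38

Derivation:
Old value at index 4: 15
New value at index 4: -1
Delta = -1 - 15 = -16
New sum = old_sum + delta = 54 + (-16) = 38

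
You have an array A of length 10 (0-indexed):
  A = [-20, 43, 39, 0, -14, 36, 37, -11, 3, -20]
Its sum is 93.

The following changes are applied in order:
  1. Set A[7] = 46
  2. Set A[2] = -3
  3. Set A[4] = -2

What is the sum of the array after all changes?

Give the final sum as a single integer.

Answer: 120

Derivation:
Initial sum: 93
Change 1: A[7] -11 -> 46, delta = 57, sum = 150
Change 2: A[2] 39 -> -3, delta = -42, sum = 108
Change 3: A[4] -14 -> -2, delta = 12, sum = 120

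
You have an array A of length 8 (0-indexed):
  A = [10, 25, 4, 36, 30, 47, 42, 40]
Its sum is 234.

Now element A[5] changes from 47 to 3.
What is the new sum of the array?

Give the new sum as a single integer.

Answer: 190

Derivation:
Old value at index 5: 47
New value at index 5: 3
Delta = 3 - 47 = -44
New sum = old_sum + delta = 234 + (-44) = 190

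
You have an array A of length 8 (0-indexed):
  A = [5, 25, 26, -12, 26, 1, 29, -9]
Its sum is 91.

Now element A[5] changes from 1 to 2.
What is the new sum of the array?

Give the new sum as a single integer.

Answer: 92

Derivation:
Old value at index 5: 1
New value at index 5: 2
Delta = 2 - 1 = 1
New sum = old_sum + delta = 91 + (1) = 92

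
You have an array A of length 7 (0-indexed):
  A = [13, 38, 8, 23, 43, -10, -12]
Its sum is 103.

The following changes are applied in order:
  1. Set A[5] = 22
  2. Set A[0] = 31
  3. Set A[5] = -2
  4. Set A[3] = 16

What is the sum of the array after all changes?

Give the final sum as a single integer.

Answer: 122

Derivation:
Initial sum: 103
Change 1: A[5] -10 -> 22, delta = 32, sum = 135
Change 2: A[0] 13 -> 31, delta = 18, sum = 153
Change 3: A[5] 22 -> -2, delta = -24, sum = 129
Change 4: A[3] 23 -> 16, delta = -7, sum = 122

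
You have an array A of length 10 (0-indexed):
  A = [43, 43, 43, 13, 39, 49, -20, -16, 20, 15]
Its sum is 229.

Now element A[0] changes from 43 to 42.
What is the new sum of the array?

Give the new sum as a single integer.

Answer: 228

Derivation:
Old value at index 0: 43
New value at index 0: 42
Delta = 42 - 43 = -1
New sum = old_sum + delta = 229 + (-1) = 228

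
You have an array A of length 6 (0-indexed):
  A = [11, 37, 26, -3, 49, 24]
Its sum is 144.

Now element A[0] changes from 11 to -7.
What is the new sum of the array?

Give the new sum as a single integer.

Old value at index 0: 11
New value at index 0: -7
Delta = -7 - 11 = -18
New sum = old_sum + delta = 144 + (-18) = 126

Answer: 126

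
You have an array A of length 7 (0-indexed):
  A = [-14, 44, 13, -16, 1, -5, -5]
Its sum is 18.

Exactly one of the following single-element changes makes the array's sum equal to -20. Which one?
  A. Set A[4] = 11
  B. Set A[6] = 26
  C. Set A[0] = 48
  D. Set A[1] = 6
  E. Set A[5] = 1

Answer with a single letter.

Answer: D

Derivation:
Option A: A[4] 1->11, delta=10, new_sum=18+(10)=28
Option B: A[6] -5->26, delta=31, new_sum=18+(31)=49
Option C: A[0] -14->48, delta=62, new_sum=18+(62)=80
Option D: A[1] 44->6, delta=-38, new_sum=18+(-38)=-20 <-- matches target
Option E: A[5] -5->1, delta=6, new_sum=18+(6)=24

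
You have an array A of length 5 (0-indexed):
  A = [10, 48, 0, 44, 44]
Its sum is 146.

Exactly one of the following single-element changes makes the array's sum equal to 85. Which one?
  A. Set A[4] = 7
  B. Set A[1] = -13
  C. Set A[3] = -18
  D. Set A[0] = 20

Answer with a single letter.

Answer: B

Derivation:
Option A: A[4] 44->7, delta=-37, new_sum=146+(-37)=109
Option B: A[1] 48->-13, delta=-61, new_sum=146+(-61)=85 <-- matches target
Option C: A[3] 44->-18, delta=-62, new_sum=146+(-62)=84
Option D: A[0] 10->20, delta=10, new_sum=146+(10)=156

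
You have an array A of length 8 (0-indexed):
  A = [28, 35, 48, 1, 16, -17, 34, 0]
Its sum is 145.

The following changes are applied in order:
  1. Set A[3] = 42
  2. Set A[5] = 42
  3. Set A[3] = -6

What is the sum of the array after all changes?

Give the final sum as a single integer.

Initial sum: 145
Change 1: A[3] 1 -> 42, delta = 41, sum = 186
Change 2: A[5] -17 -> 42, delta = 59, sum = 245
Change 3: A[3] 42 -> -6, delta = -48, sum = 197

Answer: 197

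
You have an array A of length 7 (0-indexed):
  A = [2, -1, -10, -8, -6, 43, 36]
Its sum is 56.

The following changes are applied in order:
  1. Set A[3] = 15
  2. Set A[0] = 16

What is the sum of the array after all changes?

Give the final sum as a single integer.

Answer: 93

Derivation:
Initial sum: 56
Change 1: A[3] -8 -> 15, delta = 23, sum = 79
Change 2: A[0] 2 -> 16, delta = 14, sum = 93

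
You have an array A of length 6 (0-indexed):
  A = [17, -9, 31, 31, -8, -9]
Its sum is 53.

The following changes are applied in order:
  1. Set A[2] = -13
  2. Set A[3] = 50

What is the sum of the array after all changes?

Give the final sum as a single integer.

Initial sum: 53
Change 1: A[2] 31 -> -13, delta = -44, sum = 9
Change 2: A[3] 31 -> 50, delta = 19, sum = 28

Answer: 28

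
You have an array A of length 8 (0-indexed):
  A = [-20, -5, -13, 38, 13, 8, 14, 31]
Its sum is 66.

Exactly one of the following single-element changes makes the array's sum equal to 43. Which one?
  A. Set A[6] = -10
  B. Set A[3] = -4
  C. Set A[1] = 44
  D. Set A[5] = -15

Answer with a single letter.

Answer: D

Derivation:
Option A: A[6] 14->-10, delta=-24, new_sum=66+(-24)=42
Option B: A[3] 38->-4, delta=-42, new_sum=66+(-42)=24
Option C: A[1] -5->44, delta=49, new_sum=66+(49)=115
Option D: A[5] 8->-15, delta=-23, new_sum=66+(-23)=43 <-- matches target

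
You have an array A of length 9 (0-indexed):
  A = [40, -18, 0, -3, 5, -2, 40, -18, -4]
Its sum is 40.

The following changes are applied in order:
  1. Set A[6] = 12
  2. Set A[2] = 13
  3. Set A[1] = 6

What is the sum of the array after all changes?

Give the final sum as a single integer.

Answer: 49

Derivation:
Initial sum: 40
Change 1: A[6] 40 -> 12, delta = -28, sum = 12
Change 2: A[2] 0 -> 13, delta = 13, sum = 25
Change 3: A[1] -18 -> 6, delta = 24, sum = 49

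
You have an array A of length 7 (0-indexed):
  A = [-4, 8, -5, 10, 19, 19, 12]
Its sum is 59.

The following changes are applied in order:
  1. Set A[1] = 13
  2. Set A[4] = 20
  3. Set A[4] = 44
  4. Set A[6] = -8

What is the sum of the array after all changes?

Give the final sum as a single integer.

Answer: 69

Derivation:
Initial sum: 59
Change 1: A[1] 8 -> 13, delta = 5, sum = 64
Change 2: A[4] 19 -> 20, delta = 1, sum = 65
Change 3: A[4] 20 -> 44, delta = 24, sum = 89
Change 4: A[6] 12 -> -8, delta = -20, sum = 69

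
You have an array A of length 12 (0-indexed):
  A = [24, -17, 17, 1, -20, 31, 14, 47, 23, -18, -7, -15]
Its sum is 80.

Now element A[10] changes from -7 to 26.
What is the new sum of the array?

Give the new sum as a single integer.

Old value at index 10: -7
New value at index 10: 26
Delta = 26 - -7 = 33
New sum = old_sum + delta = 80 + (33) = 113

Answer: 113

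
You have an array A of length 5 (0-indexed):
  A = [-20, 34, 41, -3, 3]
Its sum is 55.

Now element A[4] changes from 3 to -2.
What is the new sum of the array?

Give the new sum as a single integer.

Old value at index 4: 3
New value at index 4: -2
Delta = -2 - 3 = -5
New sum = old_sum + delta = 55 + (-5) = 50

Answer: 50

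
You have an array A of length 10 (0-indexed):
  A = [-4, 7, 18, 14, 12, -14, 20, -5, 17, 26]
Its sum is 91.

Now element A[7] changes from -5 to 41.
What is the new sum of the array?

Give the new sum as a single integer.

Answer: 137

Derivation:
Old value at index 7: -5
New value at index 7: 41
Delta = 41 - -5 = 46
New sum = old_sum + delta = 91 + (46) = 137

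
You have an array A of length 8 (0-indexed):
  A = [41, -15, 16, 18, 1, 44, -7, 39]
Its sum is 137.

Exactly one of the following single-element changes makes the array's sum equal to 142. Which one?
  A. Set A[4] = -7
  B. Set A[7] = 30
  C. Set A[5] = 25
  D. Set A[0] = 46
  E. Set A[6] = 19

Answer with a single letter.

Answer: D

Derivation:
Option A: A[4] 1->-7, delta=-8, new_sum=137+(-8)=129
Option B: A[7] 39->30, delta=-9, new_sum=137+(-9)=128
Option C: A[5] 44->25, delta=-19, new_sum=137+(-19)=118
Option D: A[0] 41->46, delta=5, new_sum=137+(5)=142 <-- matches target
Option E: A[6] -7->19, delta=26, new_sum=137+(26)=163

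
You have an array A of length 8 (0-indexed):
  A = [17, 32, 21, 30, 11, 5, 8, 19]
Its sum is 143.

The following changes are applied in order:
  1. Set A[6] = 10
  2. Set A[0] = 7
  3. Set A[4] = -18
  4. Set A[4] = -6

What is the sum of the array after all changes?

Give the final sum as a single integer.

Answer: 118

Derivation:
Initial sum: 143
Change 1: A[6] 8 -> 10, delta = 2, sum = 145
Change 2: A[0] 17 -> 7, delta = -10, sum = 135
Change 3: A[4] 11 -> -18, delta = -29, sum = 106
Change 4: A[4] -18 -> -6, delta = 12, sum = 118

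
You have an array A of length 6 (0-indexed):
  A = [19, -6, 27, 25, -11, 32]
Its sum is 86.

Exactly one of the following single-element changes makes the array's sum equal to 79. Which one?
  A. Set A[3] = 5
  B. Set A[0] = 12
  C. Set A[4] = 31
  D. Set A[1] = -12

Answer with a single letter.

Option A: A[3] 25->5, delta=-20, new_sum=86+(-20)=66
Option B: A[0] 19->12, delta=-7, new_sum=86+(-7)=79 <-- matches target
Option C: A[4] -11->31, delta=42, new_sum=86+(42)=128
Option D: A[1] -6->-12, delta=-6, new_sum=86+(-6)=80

Answer: B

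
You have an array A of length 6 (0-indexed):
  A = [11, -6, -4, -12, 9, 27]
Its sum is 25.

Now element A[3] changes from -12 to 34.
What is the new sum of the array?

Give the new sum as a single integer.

Answer: 71

Derivation:
Old value at index 3: -12
New value at index 3: 34
Delta = 34 - -12 = 46
New sum = old_sum + delta = 25 + (46) = 71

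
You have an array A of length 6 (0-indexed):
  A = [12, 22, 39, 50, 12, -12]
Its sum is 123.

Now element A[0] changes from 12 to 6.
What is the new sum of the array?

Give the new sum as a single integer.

Old value at index 0: 12
New value at index 0: 6
Delta = 6 - 12 = -6
New sum = old_sum + delta = 123 + (-6) = 117

Answer: 117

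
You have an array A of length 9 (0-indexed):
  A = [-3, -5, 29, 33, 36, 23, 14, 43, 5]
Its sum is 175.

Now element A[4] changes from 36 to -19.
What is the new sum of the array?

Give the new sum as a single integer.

Old value at index 4: 36
New value at index 4: -19
Delta = -19 - 36 = -55
New sum = old_sum + delta = 175 + (-55) = 120

Answer: 120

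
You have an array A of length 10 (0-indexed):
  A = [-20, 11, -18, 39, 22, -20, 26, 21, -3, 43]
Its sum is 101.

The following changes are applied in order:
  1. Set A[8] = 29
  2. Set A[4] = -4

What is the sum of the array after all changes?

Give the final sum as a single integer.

Initial sum: 101
Change 1: A[8] -3 -> 29, delta = 32, sum = 133
Change 2: A[4] 22 -> -4, delta = -26, sum = 107

Answer: 107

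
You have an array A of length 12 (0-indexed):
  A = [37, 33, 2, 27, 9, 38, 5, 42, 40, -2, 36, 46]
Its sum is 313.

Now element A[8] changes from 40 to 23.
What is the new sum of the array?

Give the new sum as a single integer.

Old value at index 8: 40
New value at index 8: 23
Delta = 23 - 40 = -17
New sum = old_sum + delta = 313 + (-17) = 296

Answer: 296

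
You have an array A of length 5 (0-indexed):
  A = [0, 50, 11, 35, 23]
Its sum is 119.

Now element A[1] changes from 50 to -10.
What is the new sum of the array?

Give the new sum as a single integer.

Answer: 59

Derivation:
Old value at index 1: 50
New value at index 1: -10
Delta = -10 - 50 = -60
New sum = old_sum + delta = 119 + (-60) = 59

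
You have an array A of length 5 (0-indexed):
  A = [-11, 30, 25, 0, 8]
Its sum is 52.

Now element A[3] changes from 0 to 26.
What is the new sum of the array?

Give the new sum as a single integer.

Old value at index 3: 0
New value at index 3: 26
Delta = 26 - 0 = 26
New sum = old_sum + delta = 52 + (26) = 78

Answer: 78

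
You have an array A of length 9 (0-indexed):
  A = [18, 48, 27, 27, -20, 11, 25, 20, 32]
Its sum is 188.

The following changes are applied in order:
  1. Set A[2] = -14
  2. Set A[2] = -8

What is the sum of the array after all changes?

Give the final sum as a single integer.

Initial sum: 188
Change 1: A[2] 27 -> -14, delta = -41, sum = 147
Change 2: A[2] -14 -> -8, delta = 6, sum = 153

Answer: 153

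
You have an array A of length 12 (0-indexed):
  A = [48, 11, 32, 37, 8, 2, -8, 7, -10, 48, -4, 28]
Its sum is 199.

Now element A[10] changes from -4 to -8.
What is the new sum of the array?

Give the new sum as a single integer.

Old value at index 10: -4
New value at index 10: -8
Delta = -8 - -4 = -4
New sum = old_sum + delta = 199 + (-4) = 195

Answer: 195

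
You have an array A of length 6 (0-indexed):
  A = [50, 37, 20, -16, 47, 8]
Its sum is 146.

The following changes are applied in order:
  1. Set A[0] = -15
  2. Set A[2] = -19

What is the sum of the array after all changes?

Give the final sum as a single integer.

Answer: 42

Derivation:
Initial sum: 146
Change 1: A[0] 50 -> -15, delta = -65, sum = 81
Change 2: A[2] 20 -> -19, delta = -39, sum = 42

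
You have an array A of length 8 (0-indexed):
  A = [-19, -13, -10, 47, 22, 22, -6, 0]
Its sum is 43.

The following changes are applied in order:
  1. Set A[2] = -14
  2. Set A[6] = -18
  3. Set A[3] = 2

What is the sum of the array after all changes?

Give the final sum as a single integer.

Initial sum: 43
Change 1: A[2] -10 -> -14, delta = -4, sum = 39
Change 2: A[6] -6 -> -18, delta = -12, sum = 27
Change 3: A[3] 47 -> 2, delta = -45, sum = -18

Answer: -18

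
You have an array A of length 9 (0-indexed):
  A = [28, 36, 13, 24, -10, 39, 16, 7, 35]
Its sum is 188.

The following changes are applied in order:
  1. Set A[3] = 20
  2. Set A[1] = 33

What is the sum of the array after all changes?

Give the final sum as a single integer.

Initial sum: 188
Change 1: A[3] 24 -> 20, delta = -4, sum = 184
Change 2: A[1] 36 -> 33, delta = -3, sum = 181

Answer: 181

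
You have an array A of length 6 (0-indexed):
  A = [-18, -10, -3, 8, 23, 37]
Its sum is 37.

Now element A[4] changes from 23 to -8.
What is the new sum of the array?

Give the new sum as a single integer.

Old value at index 4: 23
New value at index 4: -8
Delta = -8 - 23 = -31
New sum = old_sum + delta = 37 + (-31) = 6

Answer: 6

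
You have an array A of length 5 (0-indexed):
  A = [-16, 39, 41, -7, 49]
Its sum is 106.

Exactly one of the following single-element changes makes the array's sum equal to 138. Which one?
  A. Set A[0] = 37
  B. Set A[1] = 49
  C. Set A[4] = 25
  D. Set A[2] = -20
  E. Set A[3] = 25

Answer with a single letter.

Answer: E

Derivation:
Option A: A[0] -16->37, delta=53, new_sum=106+(53)=159
Option B: A[1] 39->49, delta=10, new_sum=106+(10)=116
Option C: A[4] 49->25, delta=-24, new_sum=106+(-24)=82
Option D: A[2] 41->-20, delta=-61, new_sum=106+(-61)=45
Option E: A[3] -7->25, delta=32, new_sum=106+(32)=138 <-- matches target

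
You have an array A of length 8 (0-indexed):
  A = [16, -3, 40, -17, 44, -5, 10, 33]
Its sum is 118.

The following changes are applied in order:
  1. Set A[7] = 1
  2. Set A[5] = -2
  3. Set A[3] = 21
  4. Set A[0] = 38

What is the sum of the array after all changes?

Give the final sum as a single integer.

Initial sum: 118
Change 1: A[7] 33 -> 1, delta = -32, sum = 86
Change 2: A[5] -5 -> -2, delta = 3, sum = 89
Change 3: A[3] -17 -> 21, delta = 38, sum = 127
Change 4: A[0] 16 -> 38, delta = 22, sum = 149

Answer: 149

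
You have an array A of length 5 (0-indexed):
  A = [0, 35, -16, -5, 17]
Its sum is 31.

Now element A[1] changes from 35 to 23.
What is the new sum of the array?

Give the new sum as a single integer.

Answer: 19

Derivation:
Old value at index 1: 35
New value at index 1: 23
Delta = 23 - 35 = -12
New sum = old_sum + delta = 31 + (-12) = 19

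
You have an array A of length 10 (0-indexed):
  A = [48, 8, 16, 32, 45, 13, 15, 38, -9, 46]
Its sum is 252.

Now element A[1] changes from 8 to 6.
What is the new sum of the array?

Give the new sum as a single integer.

Answer: 250

Derivation:
Old value at index 1: 8
New value at index 1: 6
Delta = 6 - 8 = -2
New sum = old_sum + delta = 252 + (-2) = 250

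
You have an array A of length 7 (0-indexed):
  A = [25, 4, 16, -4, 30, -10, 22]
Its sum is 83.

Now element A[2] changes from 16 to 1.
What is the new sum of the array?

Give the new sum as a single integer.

Old value at index 2: 16
New value at index 2: 1
Delta = 1 - 16 = -15
New sum = old_sum + delta = 83 + (-15) = 68

Answer: 68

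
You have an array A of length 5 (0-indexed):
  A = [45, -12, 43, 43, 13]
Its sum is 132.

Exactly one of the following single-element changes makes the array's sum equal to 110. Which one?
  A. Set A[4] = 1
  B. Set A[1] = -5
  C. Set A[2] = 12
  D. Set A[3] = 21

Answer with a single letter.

Answer: D

Derivation:
Option A: A[4] 13->1, delta=-12, new_sum=132+(-12)=120
Option B: A[1] -12->-5, delta=7, new_sum=132+(7)=139
Option C: A[2] 43->12, delta=-31, new_sum=132+(-31)=101
Option D: A[3] 43->21, delta=-22, new_sum=132+(-22)=110 <-- matches target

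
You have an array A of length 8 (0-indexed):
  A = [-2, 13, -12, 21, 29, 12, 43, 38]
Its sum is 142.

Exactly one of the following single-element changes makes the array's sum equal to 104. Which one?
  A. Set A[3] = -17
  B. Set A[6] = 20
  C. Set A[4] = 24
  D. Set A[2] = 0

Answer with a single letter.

Option A: A[3] 21->-17, delta=-38, new_sum=142+(-38)=104 <-- matches target
Option B: A[6] 43->20, delta=-23, new_sum=142+(-23)=119
Option C: A[4] 29->24, delta=-5, new_sum=142+(-5)=137
Option D: A[2] -12->0, delta=12, new_sum=142+(12)=154

Answer: A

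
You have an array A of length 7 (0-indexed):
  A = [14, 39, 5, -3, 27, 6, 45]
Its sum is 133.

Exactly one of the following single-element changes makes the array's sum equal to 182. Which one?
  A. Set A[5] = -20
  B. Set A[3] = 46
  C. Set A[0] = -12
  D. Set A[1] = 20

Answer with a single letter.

Option A: A[5] 6->-20, delta=-26, new_sum=133+(-26)=107
Option B: A[3] -3->46, delta=49, new_sum=133+(49)=182 <-- matches target
Option C: A[0] 14->-12, delta=-26, new_sum=133+(-26)=107
Option D: A[1] 39->20, delta=-19, new_sum=133+(-19)=114

Answer: B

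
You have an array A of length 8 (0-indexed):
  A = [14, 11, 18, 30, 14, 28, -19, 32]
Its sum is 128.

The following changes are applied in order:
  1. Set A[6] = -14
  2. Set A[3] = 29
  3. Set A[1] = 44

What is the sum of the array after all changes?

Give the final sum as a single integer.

Initial sum: 128
Change 1: A[6] -19 -> -14, delta = 5, sum = 133
Change 2: A[3] 30 -> 29, delta = -1, sum = 132
Change 3: A[1] 11 -> 44, delta = 33, sum = 165

Answer: 165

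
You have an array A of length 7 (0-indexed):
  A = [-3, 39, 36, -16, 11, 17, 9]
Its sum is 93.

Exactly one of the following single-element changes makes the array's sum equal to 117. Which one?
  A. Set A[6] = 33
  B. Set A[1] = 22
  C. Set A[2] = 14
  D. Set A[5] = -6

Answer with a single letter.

Answer: A

Derivation:
Option A: A[6] 9->33, delta=24, new_sum=93+(24)=117 <-- matches target
Option B: A[1] 39->22, delta=-17, new_sum=93+(-17)=76
Option C: A[2] 36->14, delta=-22, new_sum=93+(-22)=71
Option D: A[5] 17->-6, delta=-23, new_sum=93+(-23)=70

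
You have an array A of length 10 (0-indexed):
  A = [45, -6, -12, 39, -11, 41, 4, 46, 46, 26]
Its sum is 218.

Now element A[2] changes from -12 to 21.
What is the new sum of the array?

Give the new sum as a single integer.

Answer: 251

Derivation:
Old value at index 2: -12
New value at index 2: 21
Delta = 21 - -12 = 33
New sum = old_sum + delta = 218 + (33) = 251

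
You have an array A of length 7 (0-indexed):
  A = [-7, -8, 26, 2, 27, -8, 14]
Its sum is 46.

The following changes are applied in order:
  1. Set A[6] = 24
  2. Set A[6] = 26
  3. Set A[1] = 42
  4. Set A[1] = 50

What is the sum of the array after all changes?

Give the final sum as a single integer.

Answer: 116

Derivation:
Initial sum: 46
Change 1: A[6] 14 -> 24, delta = 10, sum = 56
Change 2: A[6] 24 -> 26, delta = 2, sum = 58
Change 3: A[1] -8 -> 42, delta = 50, sum = 108
Change 4: A[1] 42 -> 50, delta = 8, sum = 116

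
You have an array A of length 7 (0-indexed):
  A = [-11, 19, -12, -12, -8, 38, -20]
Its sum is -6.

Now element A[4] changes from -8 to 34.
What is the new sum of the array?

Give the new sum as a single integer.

Answer: 36

Derivation:
Old value at index 4: -8
New value at index 4: 34
Delta = 34 - -8 = 42
New sum = old_sum + delta = -6 + (42) = 36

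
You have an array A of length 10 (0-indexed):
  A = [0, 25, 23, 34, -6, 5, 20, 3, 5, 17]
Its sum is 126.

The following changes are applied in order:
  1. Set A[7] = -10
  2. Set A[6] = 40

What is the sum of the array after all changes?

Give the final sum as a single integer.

Initial sum: 126
Change 1: A[7] 3 -> -10, delta = -13, sum = 113
Change 2: A[6] 20 -> 40, delta = 20, sum = 133

Answer: 133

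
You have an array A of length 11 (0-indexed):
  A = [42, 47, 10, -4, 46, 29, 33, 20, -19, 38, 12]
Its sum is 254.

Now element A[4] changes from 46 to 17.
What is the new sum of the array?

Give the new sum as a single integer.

Old value at index 4: 46
New value at index 4: 17
Delta = 17 - 46 = -29
New sum = old_sum + delta = 254 + (-29) = 225

Answer: 225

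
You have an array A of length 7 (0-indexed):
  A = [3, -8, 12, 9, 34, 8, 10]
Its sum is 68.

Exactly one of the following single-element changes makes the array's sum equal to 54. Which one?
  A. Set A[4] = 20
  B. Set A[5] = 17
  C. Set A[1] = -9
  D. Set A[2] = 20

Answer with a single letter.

Option A: A[4] 34->20, delta=-14, new_sum=68+(-14)=54 <-- matches target
Option B: A[5] 8->17, delta=9, new_sum=68+(9)=77
Option C: A[1] -8->-9, delta=-1, new_sum=68+(-1)=67
Option D: A[2] 12->20, delta=8, new_sum=68+(8)=76

Answer: A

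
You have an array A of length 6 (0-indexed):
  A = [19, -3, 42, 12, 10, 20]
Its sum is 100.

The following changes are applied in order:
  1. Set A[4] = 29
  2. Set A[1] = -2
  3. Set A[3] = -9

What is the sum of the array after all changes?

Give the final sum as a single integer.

Initial sum: 100
Change 1: A[4] 10 -> 29, delta = 19, sum = 119
Change 2: A[1] -3 -> -2, delta = 1, sum = 120
Change 3: A[3] 12 -> -9, delta = -21, sum = 99

Answer: 99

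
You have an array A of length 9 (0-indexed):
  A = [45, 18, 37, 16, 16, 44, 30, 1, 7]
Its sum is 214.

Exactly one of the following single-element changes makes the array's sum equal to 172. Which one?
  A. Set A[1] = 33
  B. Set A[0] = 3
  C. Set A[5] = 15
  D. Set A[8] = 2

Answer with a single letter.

Answer: B

Derivation:
Option A: A[1] 18->33, delta=15, new_sum=214+(15)=229
Option B: A[0] 45->3, delta=-42, new_sum=214+(-42)=172 <-- matches target
Option C: A[5] 44->15, delta=-29, new_sum=214+(-29)=185
Option D: A[8] 7->2, delta=-5, new_sum=214+(-5)=209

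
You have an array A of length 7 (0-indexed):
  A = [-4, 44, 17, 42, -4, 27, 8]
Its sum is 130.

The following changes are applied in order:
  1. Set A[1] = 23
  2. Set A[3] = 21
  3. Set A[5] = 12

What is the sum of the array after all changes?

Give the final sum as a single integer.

Answer: 73

Derivation:
Initial sum: 130
Change 1: A[1] 44 -> 23, delta = -21, sum = 109
Change 2: A[3] 42 -> 21, delta = -21, sum = 88
Change 3: A[5] 27 -> 12, delta = -15, sum = 73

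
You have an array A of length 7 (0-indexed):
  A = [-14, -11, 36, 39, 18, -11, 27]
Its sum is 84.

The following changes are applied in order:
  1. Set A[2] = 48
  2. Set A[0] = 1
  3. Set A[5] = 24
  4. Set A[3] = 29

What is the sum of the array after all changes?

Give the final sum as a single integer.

Initial sum: 84
Change 1: A[2] 36 -> 48, delta = 12, sum = 96
Change 2: A[0] -14 -> 1, delta = 15, sum = 111
Change 3: A[5] -11 -> 24, delta = 35, sum = 146
Change 4: A[3] 39 -> 29, delta = -10, sum = 136

Answer: 136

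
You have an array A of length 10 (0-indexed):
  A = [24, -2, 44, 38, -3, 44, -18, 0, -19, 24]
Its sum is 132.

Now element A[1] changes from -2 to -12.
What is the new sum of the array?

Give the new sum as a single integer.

Old value at index 1: -2
New value at index 1: -12
Delta = -12 - -2 = -10
New sum = old_sum + delta = 132 + (-10) = 122

Answer: 122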